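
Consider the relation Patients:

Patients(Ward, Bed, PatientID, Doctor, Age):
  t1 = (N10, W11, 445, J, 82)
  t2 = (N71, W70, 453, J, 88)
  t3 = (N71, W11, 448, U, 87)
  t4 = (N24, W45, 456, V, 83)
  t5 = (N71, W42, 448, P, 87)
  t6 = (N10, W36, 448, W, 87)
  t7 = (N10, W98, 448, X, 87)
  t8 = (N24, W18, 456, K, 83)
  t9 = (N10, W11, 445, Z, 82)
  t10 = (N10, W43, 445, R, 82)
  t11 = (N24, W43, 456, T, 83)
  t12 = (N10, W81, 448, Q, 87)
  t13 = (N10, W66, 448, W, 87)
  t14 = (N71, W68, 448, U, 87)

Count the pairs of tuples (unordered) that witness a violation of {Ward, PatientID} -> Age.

(Ward=N10, PatientID=445): all 3 rows agree on Age — 0 pairs.
(Ward=N71, PatientID=448): all 3 rows agree on Age — 0 pairs.
(Ward=N24, PatientID=456): all 3 rows agree on Age — 0 pairs.
(Ward=N10, PatientID=448): all 4 rows agree on Age — 0 pairs.

0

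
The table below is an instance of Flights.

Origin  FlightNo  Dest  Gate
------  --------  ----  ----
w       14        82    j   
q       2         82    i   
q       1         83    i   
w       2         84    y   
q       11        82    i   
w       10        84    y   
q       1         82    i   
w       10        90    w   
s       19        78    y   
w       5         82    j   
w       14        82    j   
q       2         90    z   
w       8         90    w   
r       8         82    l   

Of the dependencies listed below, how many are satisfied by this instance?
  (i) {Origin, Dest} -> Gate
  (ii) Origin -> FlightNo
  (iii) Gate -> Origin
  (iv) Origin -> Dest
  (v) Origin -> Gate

1

(i) {Origin, Dest} -> Gate: every LHS value maps to a single RHS value — holds.
(ii) Origin -> FlightNo: Origin=w: 7 rows → FlightNo takes values {14, 2, 10, 5, 8} — violation; Origin=q: 5 rows → FlightNo takes values {2, 1, 11} — violation — fails.
(iii) Gate -> Origin: Gate=y: 3 rows → Origin takes values {w, s} — violation — fails.
(iv) Origin -> Dest: Origin=w: 7 rows → Dest takes values {82, 84, 90} — violation; Origin=q: 5 rows → Dest takes values {82, 83, 90} — violation — fails.
(v) Origin -> Gate: Origin=w: 7 rows → Gate takes values {j, y, w} — violation; Origin=q: 5 rows → Gate takes values {i, z} — violation — fails.
1 of the 5 dependencies holds.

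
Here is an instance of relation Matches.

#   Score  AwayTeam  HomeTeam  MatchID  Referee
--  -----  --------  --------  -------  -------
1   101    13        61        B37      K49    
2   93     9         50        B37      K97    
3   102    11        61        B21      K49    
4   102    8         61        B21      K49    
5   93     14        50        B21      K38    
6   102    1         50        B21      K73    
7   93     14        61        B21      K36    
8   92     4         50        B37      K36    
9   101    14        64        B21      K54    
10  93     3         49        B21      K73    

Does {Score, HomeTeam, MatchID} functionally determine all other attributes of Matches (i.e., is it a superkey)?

Rows 3 and 4 have the same {Score, HomeTeam, MatchID} value (Score=102, HomeTeam=61, MatchID=B21) but are distinct tuples, so {Score, HomeTeam, MatchID} does not determine every attribute — not a superkey.

No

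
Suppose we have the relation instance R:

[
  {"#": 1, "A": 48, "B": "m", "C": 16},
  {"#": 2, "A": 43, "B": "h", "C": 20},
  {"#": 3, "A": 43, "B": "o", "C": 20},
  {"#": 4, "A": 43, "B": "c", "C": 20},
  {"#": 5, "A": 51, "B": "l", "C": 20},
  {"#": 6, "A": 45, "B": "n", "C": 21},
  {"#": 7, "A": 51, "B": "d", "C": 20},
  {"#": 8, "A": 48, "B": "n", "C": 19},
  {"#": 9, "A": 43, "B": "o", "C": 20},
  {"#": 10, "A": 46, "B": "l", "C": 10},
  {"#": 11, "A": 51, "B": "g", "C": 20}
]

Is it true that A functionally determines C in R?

No

A=48: rows 1, 8 → C takes values {16, 19} — violation
A=43: rows 2, 3, 4, 9 → C = 20, 20, 20, 20 ✓
A=51: rows 5, 7, 11 → C = 20, 20, 20 ✓
A=45: row 6 → C = 21 ✓
A=46: row 10 → C = 10 ✓
Two rows agree on A but differ on C, so A -> C does not hold.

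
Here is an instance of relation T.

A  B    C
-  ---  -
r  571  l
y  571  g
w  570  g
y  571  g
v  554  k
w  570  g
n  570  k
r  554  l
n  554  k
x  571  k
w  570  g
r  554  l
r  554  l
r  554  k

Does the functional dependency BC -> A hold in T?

(B=571, C=l): 1 row → A = r ✓
(B=571, C=g): 2 rows → A = y, y ✓
(B=570, C=g): 3 rows → A = w, w, w ✓
(B=554, C=k): 3 rows → A takes values {v, n, r} — violation
(B=570, C=k): 1 row → A = n ✓
(B=554, C=l): 3 rows → A = r, r, r ✓
(B=571, C=k): 1 row → A = x ✓
Two rows agree on BC but differ on A, so BC -> A does not hold.

No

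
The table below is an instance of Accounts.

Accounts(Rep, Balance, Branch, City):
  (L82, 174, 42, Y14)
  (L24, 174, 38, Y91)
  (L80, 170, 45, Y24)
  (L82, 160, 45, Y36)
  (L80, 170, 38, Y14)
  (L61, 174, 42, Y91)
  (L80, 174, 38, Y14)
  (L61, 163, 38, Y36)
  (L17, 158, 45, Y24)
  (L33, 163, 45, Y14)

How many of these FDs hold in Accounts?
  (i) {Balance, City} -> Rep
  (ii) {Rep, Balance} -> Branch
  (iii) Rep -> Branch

(i) {Balance, City} -> Rep: (Balance=174, City=Y14): 2 rows → Rep takes values {L82, L80} — violation; (Balance=174, City=Y91): 2 rows → Rep takes values {L24, L61} — violation — fails.
(ii) {Rep, Balance} -> Branch: (Rep=L80, Balance=170): 2 rows → Branch takes values {45, 38} — violation — fails.
(iii) Rep -> Branch: Rep=L82: 2 rows → Branch takes values {42, 45} — violation; Rep=L80: 3 rows → Branch takes values {45, 38} — violation; Rep=L61: 2 rows → Branch takes values {42, 38} — violation — fails.
None of the 3 dependencies hold.

0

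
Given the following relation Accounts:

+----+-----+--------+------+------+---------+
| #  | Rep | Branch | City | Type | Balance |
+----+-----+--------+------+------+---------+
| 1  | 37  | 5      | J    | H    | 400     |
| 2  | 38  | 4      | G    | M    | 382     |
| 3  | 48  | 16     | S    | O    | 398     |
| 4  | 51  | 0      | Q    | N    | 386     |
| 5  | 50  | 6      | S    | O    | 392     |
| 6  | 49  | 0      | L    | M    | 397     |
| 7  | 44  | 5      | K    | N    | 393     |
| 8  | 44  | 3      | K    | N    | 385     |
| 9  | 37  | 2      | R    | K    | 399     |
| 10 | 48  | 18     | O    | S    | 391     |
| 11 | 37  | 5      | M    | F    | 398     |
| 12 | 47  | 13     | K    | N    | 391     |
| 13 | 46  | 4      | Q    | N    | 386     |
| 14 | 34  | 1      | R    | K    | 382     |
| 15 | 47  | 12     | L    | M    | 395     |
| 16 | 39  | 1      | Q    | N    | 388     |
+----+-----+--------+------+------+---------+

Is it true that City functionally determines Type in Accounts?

City=J: row 1 → Type = H ✓
City=G: row 2 → Type = M ✓
City=S: rows 3, 5 → Type = O, O ✓
City=Q: rows 4, 13, 16 → Type = N, N, N ✓
City=L: rows 6, 15 → Type = M, M ✓
City=K: rows 7, 8, 12 → Type = N, N, N ✓
City=R: rows 9, 14 → Type = K, K ✓
City=O: row 10 → Type = S ✓
City=M: row 11 → Type = F ✓
Every City value is associated with a single Type value, so City -> Type holds.

Yes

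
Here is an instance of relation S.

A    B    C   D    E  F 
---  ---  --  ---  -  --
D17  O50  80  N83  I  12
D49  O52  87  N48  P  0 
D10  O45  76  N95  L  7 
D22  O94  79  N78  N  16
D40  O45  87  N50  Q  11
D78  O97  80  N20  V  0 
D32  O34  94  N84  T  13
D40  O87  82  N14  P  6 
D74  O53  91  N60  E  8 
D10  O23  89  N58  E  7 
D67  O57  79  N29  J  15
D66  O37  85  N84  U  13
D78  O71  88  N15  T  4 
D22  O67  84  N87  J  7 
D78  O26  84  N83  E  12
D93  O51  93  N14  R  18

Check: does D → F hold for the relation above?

D=N83: 2 rows → F = 12, 12 ✓
D=N48: 1 row → F = 0 ✓
D=N95: 1 row → F = 7 ✓
D=N78: 1 row → F = 16 ✓
D=N50: 1 row → F = 11 ✓
D=N20: 1 row → F = 0 ✓
D=N84: 2 rows → F = 13, 13 ✓
D=N14: 2 rows → F takes values {6, 18} — violation
D=N60: 1 row → F = 8 ✓
D=N58: 1 row → F = 7 ✓
D=N29: 1 row → F = 15 ✓
D=N15: 1 row → F = 4 ✓
D=N87: 1 row → F = 7 ✓
Two rows agree on D but differ on F, so D → F does not hold.

No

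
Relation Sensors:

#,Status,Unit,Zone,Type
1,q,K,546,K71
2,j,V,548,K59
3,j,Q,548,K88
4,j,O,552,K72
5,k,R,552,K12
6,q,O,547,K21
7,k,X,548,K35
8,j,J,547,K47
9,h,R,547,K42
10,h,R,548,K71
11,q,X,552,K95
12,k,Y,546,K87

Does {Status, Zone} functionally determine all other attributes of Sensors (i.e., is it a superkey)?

Rows 2 and 3 have the same {Status, Zone} value (Status=j, Zone=548) but are distinct tuples, so {Status, Zone} does not determine every attribute — not a superkey.

No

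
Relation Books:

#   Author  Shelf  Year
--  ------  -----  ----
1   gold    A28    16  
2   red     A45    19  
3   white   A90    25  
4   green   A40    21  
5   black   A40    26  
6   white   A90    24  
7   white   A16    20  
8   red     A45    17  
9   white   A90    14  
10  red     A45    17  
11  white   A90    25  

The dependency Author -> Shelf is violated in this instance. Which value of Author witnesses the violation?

white

Author=gold: row 1 → Shelf = A28 ✓
Author=red: rows 2, 8, 10 → Shelf = A45, A45, A45 ✓
Author=white: rows 3, 6, 7, 9, 11 → Shelf takes values {A90, A16} — violation
Author=green: row 4 → Shelf = A40 ✓
Author=black: row 5 → Shelf = A40 ✓
The only Author value with inconsistent Shelf is Author=white.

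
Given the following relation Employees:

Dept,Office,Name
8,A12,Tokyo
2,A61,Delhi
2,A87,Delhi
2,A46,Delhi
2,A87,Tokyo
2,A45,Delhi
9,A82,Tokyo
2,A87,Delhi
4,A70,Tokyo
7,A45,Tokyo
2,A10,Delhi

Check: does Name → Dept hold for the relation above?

No

Name=Tokyo: 5 rows → Dept takes values {8, 2, 9, 4, 7} — violation
Name=Delhi: 6 rows → Dept = 2, 2, 2, 2, 2, 2 ✓
Two rows agree on Name but differ on Dept, so Name → Dept does not hold.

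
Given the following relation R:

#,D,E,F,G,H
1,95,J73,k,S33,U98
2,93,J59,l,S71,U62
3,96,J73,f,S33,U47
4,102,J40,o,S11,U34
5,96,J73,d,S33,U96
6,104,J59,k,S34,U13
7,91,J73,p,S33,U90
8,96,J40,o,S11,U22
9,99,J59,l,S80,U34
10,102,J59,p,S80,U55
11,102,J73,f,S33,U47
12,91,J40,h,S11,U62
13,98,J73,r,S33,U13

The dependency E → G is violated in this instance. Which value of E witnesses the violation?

J59

E=J73: rows 1, 3, 5, 7, 11, 13 → G = S33, S33, S33, S33, S33, S33 ✓
E=J59: rows 2, 6, 9, 10 → G takes values {S71, S34, S80} — violation
E=J40: rows 4, 8, 12 → G = S11, S11, S11 ✓
The only E value with inconsistent G is E=J59.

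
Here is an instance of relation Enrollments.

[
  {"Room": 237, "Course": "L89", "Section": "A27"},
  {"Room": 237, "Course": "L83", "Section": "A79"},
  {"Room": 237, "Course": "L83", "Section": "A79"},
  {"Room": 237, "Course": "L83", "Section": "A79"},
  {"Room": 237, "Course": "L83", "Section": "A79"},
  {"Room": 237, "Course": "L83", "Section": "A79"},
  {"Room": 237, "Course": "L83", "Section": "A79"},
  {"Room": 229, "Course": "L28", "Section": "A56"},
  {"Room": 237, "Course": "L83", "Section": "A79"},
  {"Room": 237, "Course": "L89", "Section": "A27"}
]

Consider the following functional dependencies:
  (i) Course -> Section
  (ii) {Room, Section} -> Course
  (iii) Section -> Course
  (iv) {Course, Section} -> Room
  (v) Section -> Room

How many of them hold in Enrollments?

(i) Course -> Section: every LHS value maps to a single RHS value — holds.
(ii) {Room, Section} -> Course: every LHS value maps to a single RHS value — holds.
(iii) Section -> Course: every LHS value maps to a single RHS value — holds.
(iv) {Course, Section} -> Room: every LHS value maps to a single RHS value — holds.
(v) Section -> Room: every LHS value maps to a single RHS value — holds.
5 of the 5 dependencies hold.

5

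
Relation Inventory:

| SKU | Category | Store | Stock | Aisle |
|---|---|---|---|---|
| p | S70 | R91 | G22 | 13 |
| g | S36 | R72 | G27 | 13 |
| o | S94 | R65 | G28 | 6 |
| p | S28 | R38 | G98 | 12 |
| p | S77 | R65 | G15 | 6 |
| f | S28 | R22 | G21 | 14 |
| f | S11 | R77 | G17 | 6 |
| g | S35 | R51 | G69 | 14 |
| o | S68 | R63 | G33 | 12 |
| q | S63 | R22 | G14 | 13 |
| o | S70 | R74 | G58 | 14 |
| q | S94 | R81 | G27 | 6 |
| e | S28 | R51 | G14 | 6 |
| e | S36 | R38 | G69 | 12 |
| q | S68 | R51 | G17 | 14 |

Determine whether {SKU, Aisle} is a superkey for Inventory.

Yes

All 15 rows have distinct {SKU, Aisle} values, so {SKU, Aisle} → (all attributes) holds and {SKU, Aisle} is a superkey.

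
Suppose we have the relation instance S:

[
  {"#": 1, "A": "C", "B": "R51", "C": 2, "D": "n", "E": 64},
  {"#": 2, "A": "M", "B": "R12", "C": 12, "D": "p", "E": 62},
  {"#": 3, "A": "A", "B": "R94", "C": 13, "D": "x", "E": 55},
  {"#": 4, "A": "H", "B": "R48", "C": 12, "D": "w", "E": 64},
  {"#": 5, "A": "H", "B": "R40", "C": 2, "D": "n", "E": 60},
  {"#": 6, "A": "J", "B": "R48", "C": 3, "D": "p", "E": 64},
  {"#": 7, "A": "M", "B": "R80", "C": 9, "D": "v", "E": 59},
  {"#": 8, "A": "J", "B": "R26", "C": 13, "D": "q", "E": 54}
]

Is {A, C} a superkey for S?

Yes

All 8 rows have distinct {A, C} values, so {A, C} → (all attributes) holds and {A, C} is a superkey.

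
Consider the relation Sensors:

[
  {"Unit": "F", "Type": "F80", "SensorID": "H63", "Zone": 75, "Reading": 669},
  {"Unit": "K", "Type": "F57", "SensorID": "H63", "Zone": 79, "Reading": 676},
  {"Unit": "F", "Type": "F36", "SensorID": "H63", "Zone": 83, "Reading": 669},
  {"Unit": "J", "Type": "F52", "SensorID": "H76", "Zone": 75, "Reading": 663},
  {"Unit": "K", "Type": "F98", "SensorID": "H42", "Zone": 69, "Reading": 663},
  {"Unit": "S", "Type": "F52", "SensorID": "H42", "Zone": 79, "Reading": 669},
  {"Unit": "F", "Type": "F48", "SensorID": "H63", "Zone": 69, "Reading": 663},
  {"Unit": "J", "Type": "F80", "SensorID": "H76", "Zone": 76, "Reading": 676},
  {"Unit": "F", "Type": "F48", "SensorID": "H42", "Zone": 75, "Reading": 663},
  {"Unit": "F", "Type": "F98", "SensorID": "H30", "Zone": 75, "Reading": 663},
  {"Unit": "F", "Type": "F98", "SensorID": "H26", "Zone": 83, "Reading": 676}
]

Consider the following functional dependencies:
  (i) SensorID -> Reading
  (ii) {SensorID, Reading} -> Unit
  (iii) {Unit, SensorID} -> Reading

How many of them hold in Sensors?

(i) SensorID -> Reading: SensorID=H63: 4 rows → Reading takes values {669, 676, 663} — violation; SensorID=H76: 2 rows → Reading takes values {663, 676} — violation; SensorID=H42: 3 rows → Reading takes values {663, 669} — violation — fails.
(ii) {SensorID, Reading} -> Unit: (SensorID=H42, Reading=663): 2 rows → Unit takes values {K, F} — violation — fails.
(iii) {Unit, SensorID} -> Reading: (Unit=F, SensorID=H63): 3 rows → Reading takes values {669, 663} — violation; (Unit=J, SensorID=H76): 2 rows → Reading takes values {663, 676} — violation — fails.
None of the 3 dependencies hold.

0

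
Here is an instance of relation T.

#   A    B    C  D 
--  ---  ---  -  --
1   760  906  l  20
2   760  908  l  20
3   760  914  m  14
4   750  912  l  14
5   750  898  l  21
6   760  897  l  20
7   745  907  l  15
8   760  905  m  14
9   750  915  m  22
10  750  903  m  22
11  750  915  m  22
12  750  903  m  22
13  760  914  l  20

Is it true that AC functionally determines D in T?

No

(A=760, C=l): rows 1, 2, 6, 13 → D = 20, 20, 20, 20 ✓
(A=760, C=m): rows 3, 8 → D = 14, 14 ✓
(A=750, C=l): rows 4, 5 → D takes values {14, 21} — violation
(A=745, C=l): row 7 → D = 15 ✓
(A=750, C=m): rows 9, 10, 11, 12 → D = 22, 22, 22, 22 ✓
Two rows agree on AC but differ on D, so AC -> D does not hold.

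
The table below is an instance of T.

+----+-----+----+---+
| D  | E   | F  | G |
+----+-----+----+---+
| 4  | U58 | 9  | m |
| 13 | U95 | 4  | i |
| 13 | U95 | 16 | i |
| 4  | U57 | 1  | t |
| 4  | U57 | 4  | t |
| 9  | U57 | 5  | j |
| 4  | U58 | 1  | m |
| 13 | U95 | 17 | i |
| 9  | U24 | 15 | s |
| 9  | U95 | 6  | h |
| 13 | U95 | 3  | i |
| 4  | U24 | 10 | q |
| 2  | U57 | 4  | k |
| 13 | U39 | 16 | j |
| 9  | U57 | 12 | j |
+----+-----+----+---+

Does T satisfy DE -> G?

(D=4, E=U58): 2 rows → G = m, m ✓
(D=13, E=U95): 4 rows → G = i, i, i, i ✓
(D=4, E=U57): 2 rows → G = t, t ✓
(D=9, E=U57): 2 rows → G = j, j ✓
(D=9, E=U24): 1 row → G = s ✓
(D=9, E=U95): 1 row → G = h ✓
(D=4, E=U24): 1 row → G = q ✓
(D=2, E=U57): 1 row → G = k ✓
(D=13, E=U39): 1 row → G = j ✓
Every DE value is associated with a single G value, so DE -> G holds.

Yes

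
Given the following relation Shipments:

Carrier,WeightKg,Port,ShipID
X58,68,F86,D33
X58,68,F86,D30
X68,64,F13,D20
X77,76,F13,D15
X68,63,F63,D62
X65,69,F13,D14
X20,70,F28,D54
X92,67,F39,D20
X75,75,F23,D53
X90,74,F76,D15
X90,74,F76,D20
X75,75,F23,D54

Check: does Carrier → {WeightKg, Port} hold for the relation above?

Carrier=X58: 2 rows → {WeightKg,Port} = (68, F86), (68, F86) ✓
Carrier=X68: 2 rows → {WeightKg,Port} takes values {(64, F13), (63, F63)} — violation
Carrier=X77: 1 row → {WeightKg,Port} = (76, F13) ✓
Carrier=X65: 1 row → {WeightKg,Port} = (69, F13) ✓
Carrier=X20: 1 row → {WeightKg,Port} = (70, F28) ✓
Carrier=X92: 1 row → {WeightKg,Port} = (67, F39) ✓
Carrier=X75: 2 rows → {WeightKg,Port} = (75, F23), (75, F23) ✓
Carrier=X90: 2 rows → {WeightKg,Port} = (74, F76), (74, F76) ✓
Two rows agree on Carrier but differ on {WeightKg, Port}, so Carrier → {WeightKg, Port} does not hold.

No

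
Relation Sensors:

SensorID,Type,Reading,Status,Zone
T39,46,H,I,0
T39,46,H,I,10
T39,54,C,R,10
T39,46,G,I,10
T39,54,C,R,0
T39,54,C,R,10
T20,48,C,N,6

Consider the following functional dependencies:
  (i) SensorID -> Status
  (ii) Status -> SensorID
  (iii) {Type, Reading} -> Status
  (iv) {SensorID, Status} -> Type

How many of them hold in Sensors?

3

(i) SensorID -> Status: SensorID=T39: 6 rows → Status takes values {I, R} — violation — fails.
(ii) Status -> SensorID: every LHS value maps to a single RHS value — holds.
(iii) {Type, Reading} -> Status: every LHS value maps to a single RHS value — holds.
(iv) {SensorID, Status} -> Type: every LHS value maps to a single RHS value — holds.
3 of the 4 dependencies hold.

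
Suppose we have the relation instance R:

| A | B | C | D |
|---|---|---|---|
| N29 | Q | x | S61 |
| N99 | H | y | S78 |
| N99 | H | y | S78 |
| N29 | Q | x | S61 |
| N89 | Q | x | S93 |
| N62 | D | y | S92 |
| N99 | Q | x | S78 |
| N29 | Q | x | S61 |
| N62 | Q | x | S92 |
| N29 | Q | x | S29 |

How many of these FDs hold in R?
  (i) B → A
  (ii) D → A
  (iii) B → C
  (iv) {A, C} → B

(i) B → A: B=Q: 7 rows → A takes values {N29, N89, N99, N62} — violation — fails.
(ii) D → A: every LHS value maps to a single RHS value — holds.
(iii) B → C: every LHS value maps to a single RHS value — holds.
(iv) {A, C} → B: every LHS value maps to a single RHS value — holds.
3 of the 4 dependencies hold.

3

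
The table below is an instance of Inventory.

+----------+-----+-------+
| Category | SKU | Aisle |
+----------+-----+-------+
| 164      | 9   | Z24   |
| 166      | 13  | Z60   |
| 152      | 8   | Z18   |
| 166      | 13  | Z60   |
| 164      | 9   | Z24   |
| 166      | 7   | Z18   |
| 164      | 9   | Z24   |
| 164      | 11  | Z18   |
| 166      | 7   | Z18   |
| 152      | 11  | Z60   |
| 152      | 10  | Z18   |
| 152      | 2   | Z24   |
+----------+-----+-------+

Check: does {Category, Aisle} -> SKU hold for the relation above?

No

(Category=164, Aisle=Z24): 3 rows → SKU = 9, 9, 9 ✓
(Category=166, Aisle=Z60): 2 rows → SKU = 13, 13 ✓
(Category=152, Aisle=Z18): 2 rows → SKU takes values {8, 10} — violation
(Category=166, Aisle=Z18): 2 rows → SKU = 7, 7 ✓
(Category=164, Aisle=Z18): 1 row → SKU = 11 ✓
(Category=152, Aisle=Z60): 1 row → SKU = 11 ✓
(Category=152, Aisle=Z24): 1 row → SKU = 2 ✓
Two rows agree on {Category, Aisle} but differ on SKU, so {Category, Aisle} -> SKU does not hold.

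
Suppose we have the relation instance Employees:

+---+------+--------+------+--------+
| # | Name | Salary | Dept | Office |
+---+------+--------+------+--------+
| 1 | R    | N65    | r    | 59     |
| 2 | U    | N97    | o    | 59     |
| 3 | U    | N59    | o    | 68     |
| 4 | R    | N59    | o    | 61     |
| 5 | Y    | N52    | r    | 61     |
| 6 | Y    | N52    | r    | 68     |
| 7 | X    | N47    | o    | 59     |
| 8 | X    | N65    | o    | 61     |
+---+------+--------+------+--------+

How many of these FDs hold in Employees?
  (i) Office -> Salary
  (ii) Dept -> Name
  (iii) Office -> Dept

0

(i) Office -> Salary: Office=59: rows 1, 2, 7 → Salary takes values {N65, N97, N47} — violation; Office=68: rows 3, 6 → Salary takes values {N59, N52} — violation; Office=61: rows 4, 5, 8 → Salary takes values {N59, N52, N65} — violation — fails.
(ii) Dept -> Name: Dept=r: rows 1, 5, 6 → Name takes values {R, Y} — violation; Dept=o: rows 2, 3, 4, 7, 8 → Name takes values {U, R, X} — violation — fails.
(iii) Office -> Dept: Office=59: rows 1, 2, 7 → Dept takes values {r, o} — violation; Office=68: rows 3, 6 → Dept takes values {o, r} — violation; Office=61: rows 4, 5, 8 → Dept takes values {o, r} — violation — fails.
None of the 3 dependencies hold.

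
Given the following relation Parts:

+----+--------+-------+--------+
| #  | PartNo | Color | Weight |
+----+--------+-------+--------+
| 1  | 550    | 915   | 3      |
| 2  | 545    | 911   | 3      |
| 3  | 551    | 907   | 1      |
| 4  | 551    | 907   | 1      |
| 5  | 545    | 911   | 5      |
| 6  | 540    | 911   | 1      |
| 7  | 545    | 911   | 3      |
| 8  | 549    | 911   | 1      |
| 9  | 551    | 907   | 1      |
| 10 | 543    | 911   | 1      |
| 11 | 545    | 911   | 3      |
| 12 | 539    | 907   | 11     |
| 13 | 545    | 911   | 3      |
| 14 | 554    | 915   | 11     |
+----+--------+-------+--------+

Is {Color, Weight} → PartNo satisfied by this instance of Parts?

(Color=915, Weight=3): row 1 → PartNo = 550 ✓
(Color=911, Weight=3): rows 2, 7, 11, 13 → PartNo = 545, 545, 545, 545 ✓
(Color=907, Weight=1): rows 3, 4, 9 → PartNo = 551, 551, 551 ✓
(Color=911, Weight=5): row 5 → PartNo = 545 ✓
(Color=911, Weight=1): rows 6, 8, 10 → PartNo takes values {540, 549, 543} — violation
(Color=907, Weight=11): row 12 → PartNo = 539 ✓
(Color=915, Weight=11): row 14 → PartNo = 554 ✓
Two rows agree on {Color, Weight} but differ on PartNo, so {Color, Weight} → PartNo does not hold.

No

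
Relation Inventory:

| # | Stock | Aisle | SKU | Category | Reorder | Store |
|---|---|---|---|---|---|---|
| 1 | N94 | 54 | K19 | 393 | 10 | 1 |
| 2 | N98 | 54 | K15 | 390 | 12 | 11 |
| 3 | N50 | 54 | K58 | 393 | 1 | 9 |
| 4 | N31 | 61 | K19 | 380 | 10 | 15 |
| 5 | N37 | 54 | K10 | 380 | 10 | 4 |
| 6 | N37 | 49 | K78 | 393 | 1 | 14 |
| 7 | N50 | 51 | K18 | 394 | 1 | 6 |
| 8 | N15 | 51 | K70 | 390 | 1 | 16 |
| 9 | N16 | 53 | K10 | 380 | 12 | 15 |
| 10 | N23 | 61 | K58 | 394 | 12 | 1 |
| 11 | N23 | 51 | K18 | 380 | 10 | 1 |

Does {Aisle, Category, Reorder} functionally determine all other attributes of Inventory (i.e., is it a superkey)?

All 11 rows have distinct {Aisle, Category, Reorder} values, so {Aisle, Category, Reorder} → (all attributes) holds and {Aisle, Category, Reorder} is a superkey.

Yes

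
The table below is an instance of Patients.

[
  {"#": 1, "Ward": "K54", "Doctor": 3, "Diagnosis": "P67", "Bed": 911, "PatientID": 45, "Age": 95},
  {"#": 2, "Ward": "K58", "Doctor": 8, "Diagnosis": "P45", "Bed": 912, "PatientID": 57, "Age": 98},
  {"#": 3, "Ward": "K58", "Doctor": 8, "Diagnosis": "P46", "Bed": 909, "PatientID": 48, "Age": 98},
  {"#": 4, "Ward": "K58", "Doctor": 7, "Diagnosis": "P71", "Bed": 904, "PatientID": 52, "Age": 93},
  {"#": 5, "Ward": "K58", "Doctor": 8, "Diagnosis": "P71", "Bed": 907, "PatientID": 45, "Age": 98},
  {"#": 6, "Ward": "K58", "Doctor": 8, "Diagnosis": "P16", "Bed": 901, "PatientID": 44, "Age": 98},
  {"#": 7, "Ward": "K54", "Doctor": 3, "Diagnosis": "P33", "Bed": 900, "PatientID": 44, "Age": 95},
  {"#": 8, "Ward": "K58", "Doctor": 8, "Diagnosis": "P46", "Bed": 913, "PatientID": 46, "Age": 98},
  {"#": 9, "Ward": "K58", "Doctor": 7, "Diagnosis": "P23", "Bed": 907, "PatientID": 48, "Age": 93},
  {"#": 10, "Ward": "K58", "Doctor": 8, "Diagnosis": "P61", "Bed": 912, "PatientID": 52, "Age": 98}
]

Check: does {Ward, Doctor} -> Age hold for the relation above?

Yes

(Ward=K54, Doctor=3): rows 1, 7 → Age = 95, 95 ✓
(Ward=K58, Doctor=8): rows 2, 3, 5, 6, 8, 10 → Age = 98, 98, 98, 98, 98, 98 ✓
(Ward=K58, Doctor=7): rows 4, 9 → Age = 93, 93 ✓
Every {Ward, Doctor} value is associated with a single Age value, so {Ward, Doctor} -> Age holds.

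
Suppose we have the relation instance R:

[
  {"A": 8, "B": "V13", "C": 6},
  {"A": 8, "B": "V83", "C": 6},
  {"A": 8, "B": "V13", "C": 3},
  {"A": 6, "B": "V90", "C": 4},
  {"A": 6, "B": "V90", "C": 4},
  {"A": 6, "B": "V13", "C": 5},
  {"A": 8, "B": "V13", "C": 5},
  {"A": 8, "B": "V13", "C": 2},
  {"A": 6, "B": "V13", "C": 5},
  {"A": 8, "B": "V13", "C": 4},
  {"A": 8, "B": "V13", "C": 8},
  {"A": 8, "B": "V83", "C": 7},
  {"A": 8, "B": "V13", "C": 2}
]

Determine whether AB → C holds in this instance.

(A=8, B=V13): 7 rows → C takes values {6, 3, 5, 2, 4, 8} — violation
(A=8, B=V83): 2 rows → C takes values {6, 7} — violation
(A=6, B=V90): 2 rows → C = 4, 4 ✓
(A=6, B=V13): 2 rows → C = 5, 5 ✓
Two rows agree on AB but differ on C, so AB → C does not hold.

No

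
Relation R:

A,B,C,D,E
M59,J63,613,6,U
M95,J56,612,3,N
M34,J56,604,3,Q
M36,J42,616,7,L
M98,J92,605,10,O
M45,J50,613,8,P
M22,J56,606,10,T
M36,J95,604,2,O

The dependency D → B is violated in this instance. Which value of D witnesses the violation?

D=6: 1 row → B = J63 ✓
D=3: 2 rows → B = J56, J56 ✓
D=7: 1 row → B = J42 ✓
D=10: 2 rows → B takes values {J92, J56} — violation
D=8: 1 row → B = J50 ✓
D=2: 1 row → B = J95 ✓
The only D value with inconsistent B is D=10.

10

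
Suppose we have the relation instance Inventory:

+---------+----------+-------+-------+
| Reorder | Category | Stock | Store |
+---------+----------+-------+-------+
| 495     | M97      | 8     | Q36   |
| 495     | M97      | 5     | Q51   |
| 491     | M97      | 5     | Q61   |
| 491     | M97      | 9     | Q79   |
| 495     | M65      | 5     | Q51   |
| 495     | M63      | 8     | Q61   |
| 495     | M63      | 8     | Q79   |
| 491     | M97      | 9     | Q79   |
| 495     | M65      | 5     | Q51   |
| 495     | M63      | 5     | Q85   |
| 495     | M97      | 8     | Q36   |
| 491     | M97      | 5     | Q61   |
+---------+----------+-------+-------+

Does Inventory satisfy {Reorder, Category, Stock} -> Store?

(Reorder=495, Category=M97, Stock=8): 2 rows → Store = Q36, Q36 ✓
(Reorder=495, Category=M97, Stock=5): 1 row → Store = Q51 ✓
(Reorder=491, Category=M97, Stock=5): 2 rows → Store = Q61, Q61 ✓
(Reorder=491, Category=M97, Stock=9): 2 rows → Store = Q79, Q79 ✓
(Reorder=495, Category=M65, Stock=5): 2 rows → Store = Q51, Q51 ✓
(Reorder=495, Category=M63, Stock=8): 2 rows → Store takes values {Q61, Q79} — violation
(Reorder=495, Category=M63, Stock=5): 1 row → Store = Q85 ✓
Two rows agree on {Reorder, Category, Stock} but differ on Store, so {Reorder, Category, Stock} -> Store does not hold.

No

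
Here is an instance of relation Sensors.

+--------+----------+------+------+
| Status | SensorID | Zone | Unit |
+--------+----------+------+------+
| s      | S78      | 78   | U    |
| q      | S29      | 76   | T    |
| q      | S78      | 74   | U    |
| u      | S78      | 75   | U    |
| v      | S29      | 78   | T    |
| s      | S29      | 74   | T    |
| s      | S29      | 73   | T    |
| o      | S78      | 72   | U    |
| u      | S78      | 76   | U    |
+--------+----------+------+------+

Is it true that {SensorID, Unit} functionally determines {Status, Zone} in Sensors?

No

(SensorID=S78, Unit=U): 5 rows → {Status,Zone} takes values {(s, 78), (q, 74), (u, 75), (o, 72), (u, 76)} — violation
(SensorID=S29, Unit=T): 4 rows → {Status,Zone} takes values {(q, 76), (v, 78), (s, 74), (s, 73)} — violation
Two rows agree on {SensorID, Unit} but differ on {Status, Zone}, so {SensorID, Unit} -> {Status, Zone} does not hold.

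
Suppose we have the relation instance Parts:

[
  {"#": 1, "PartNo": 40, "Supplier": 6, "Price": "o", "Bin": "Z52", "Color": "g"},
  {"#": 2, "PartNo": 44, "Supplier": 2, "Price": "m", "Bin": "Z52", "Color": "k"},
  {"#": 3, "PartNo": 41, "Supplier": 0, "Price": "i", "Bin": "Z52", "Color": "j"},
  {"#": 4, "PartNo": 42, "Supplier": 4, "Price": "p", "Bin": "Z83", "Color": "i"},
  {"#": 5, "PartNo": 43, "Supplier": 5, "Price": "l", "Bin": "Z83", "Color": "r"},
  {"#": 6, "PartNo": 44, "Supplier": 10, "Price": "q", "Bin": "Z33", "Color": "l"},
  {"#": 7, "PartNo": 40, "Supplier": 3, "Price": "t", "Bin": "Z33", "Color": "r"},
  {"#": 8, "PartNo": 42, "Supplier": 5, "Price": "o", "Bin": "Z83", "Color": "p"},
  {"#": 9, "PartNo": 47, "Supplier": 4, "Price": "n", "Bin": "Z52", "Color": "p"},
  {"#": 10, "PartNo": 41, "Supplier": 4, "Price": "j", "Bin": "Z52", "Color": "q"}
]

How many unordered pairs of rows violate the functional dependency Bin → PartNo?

Bin=Z52: violating pairs (1,2), (1,3), (1,9), (1,10), (2,3), (2,9), (2,10), (3,9), (9,10) — 9 pairs.
Bin=Z83: violating pairs (4,5), (5,8) — 2 pairs.
Bin=Z33: violating pairs (6,7) — 1 pair.

12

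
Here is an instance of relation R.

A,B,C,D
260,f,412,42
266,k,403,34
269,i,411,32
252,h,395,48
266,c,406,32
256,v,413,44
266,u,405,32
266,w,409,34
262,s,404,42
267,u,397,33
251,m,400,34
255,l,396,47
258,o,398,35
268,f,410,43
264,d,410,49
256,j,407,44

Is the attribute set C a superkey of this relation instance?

Two distinct rows share C=410, so C does not determine every attribute — not a superkey.

No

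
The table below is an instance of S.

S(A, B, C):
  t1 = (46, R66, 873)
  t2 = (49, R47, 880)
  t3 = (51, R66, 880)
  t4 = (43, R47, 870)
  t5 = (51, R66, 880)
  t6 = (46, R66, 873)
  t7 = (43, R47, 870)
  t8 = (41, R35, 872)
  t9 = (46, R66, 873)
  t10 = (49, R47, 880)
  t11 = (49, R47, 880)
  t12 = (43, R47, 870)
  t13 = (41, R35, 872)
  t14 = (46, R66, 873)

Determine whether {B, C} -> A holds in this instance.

(B=R66, C=873): rows 1, 6, 9, 14 → A = 46, 46, 46, 46 ✓
(B=R47, C=880): rows 2, 10, 11 → A = 49, 49, 49 ✓
(B=R66, C=880): rows 3, 5 → A = 51, 51 ✓
(B=R47, C=870): rows 4, 7, 12 → A = 43, 43, 43 ✓
(B=R35, C=872): rows 8, 13 → A = 41, 41 ✓
Every {B, C} value is associated with a single A value, so {B, C} -> A holds.

Yes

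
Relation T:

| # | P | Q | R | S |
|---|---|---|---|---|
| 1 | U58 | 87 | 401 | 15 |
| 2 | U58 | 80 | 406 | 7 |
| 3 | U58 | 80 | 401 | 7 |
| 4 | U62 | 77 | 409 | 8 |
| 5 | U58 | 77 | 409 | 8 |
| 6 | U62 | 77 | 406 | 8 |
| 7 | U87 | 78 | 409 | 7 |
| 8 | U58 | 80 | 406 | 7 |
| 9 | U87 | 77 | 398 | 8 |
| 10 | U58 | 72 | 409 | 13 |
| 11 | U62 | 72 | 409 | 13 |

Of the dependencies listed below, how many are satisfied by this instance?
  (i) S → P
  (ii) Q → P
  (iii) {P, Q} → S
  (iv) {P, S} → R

1

(i) S → P: S=7: rows 2, 3, 7, 8 → P takes values {U58, U87} — violation; S=8: rows 4, 5, 6, 9 → P takes values {U62, U58, U87} — violation; S=13: rows 10, 11 → P takes values {U58, U62} — violation — fails.
(ii) Q → P: Q=77: rows 4, 5, 6, 9 → P takes values {U62, U58, U87} — violation; Q=72: rows 10, 11 → P takes values {U58, U62} — violation — fails.
(iii) {P, Q} → S: every LHS value maps to a single RHS value — holds.
(iv) {P, S} → R: (P=U58, S=7): rows 2, 3, 8 → R takes values {406, 401} — violation; (P=U62, S=8): rows 4, 6 → R takes values {409, 406} — violation — fails.
1 of the 4 dependencies holds.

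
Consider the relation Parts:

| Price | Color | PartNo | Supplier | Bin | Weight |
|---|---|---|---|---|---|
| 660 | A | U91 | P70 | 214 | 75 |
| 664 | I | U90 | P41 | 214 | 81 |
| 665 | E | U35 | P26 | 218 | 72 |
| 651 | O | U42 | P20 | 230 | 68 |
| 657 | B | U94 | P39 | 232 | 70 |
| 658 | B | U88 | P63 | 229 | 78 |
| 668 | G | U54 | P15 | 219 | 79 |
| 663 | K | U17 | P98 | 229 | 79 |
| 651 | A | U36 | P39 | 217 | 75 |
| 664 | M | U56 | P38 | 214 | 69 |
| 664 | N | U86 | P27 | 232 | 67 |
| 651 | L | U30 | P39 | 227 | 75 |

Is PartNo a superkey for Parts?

Yes

All 12 rows have distinct PartNo values, so PartNo → (all attributes) holds and PartNo is a superkey.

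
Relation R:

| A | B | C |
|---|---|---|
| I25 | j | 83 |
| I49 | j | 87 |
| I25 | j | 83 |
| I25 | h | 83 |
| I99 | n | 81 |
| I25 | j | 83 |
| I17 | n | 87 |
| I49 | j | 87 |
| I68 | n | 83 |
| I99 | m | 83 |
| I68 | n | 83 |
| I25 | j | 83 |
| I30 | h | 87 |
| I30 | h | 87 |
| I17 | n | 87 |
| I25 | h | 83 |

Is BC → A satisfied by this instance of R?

(B=j, C=83): 4 rows → A = I25, I25, I25, I25 ✓
(B=j, C=87): 2 rows → A = I49, I49 ✓
(B=h, C=83): 2 rows → A = I25, I25 ✓
(B=n, C=81): 1 row → A = I99 ✓
(B=n, C=87): 2 rows → A = I17, I17 ✓
(B=n, C=83): 2 rows → A = I68, I68 ✓
(B=m, C=83): 1 row → A = I99 ✓
(B=h, C=87): 2 rows → A = I30, I30 ✓
Every BC value is associated with a single A value, so BC → A holds.

Yes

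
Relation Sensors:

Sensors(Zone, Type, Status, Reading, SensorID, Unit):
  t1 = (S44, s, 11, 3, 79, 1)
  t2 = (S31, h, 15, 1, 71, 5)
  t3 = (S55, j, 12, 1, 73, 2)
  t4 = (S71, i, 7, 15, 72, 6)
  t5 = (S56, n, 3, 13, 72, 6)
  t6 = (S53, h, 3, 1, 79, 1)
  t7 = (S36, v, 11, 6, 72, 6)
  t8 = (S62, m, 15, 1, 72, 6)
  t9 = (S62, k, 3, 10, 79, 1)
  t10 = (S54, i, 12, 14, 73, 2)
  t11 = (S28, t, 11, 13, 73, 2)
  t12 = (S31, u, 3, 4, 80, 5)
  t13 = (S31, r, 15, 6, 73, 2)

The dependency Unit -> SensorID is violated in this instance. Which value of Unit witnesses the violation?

Unit=1: rows 1, 6, 9 → SensorID = 79, 79, 79 ✓
Unit=5: rows 2, 12 → SensorID takes values {71, 80} — violation
Unit=2: rows 3, 10, 11, 13 → SensorID = 73, 73, 73, 73 ✓
Unit=6: rows 4, 5, 7, 8 → SensorID = 72, 72, 72, 72 ✓
The only Unit value with inconsistent SensorID is Unit=5.

5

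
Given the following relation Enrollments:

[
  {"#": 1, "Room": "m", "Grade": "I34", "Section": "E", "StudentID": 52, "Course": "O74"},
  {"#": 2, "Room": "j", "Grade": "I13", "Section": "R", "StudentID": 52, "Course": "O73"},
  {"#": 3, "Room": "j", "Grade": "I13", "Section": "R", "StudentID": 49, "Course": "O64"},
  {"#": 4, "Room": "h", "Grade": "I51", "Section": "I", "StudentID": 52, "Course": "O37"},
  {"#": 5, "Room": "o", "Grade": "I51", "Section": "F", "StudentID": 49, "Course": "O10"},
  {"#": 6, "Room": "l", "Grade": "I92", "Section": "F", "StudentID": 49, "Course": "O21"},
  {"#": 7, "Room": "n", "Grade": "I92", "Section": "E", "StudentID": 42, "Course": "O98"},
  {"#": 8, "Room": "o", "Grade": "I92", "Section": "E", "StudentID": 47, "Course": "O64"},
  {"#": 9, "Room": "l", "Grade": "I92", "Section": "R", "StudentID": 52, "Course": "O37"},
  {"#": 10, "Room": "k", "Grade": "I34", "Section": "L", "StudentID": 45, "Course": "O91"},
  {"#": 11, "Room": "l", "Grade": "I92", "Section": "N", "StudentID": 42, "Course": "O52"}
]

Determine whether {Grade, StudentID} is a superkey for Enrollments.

No

Rows 7 and 11 have the same {Grade, StudentID} value (Grade=I92, StudentID=42) but are distinct tuples, so {Grade, StudentID} does not determine every attribute — not a superkey.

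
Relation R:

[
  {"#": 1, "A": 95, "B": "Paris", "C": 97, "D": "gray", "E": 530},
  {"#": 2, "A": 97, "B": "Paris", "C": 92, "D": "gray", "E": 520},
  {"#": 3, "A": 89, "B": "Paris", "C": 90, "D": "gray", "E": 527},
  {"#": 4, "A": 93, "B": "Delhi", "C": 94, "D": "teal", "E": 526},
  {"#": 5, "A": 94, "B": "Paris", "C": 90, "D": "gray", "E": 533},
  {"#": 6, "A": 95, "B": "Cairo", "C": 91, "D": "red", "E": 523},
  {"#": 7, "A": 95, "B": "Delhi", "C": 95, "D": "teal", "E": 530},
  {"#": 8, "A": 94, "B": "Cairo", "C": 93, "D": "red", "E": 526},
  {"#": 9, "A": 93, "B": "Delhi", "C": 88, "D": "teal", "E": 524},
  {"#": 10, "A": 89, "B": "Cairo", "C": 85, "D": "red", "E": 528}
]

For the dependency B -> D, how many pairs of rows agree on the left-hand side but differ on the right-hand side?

0

B=Paris: all 4 rows agree on D — 0 pairs.
B=Delhi: all 3 rows agree on D — 0 pairs.
B=Cairo: all 3 rows agree on D — 0 pairs.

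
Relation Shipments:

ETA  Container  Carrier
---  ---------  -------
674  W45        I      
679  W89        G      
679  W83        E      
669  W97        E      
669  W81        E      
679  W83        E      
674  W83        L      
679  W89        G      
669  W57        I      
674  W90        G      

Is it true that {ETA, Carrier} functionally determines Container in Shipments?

No

(ETA=674, Carrier=I): 1 row → Container = W45 ✓
(ETA=679, Carrier=G): 2 rows → Container = W89, W89 ✓
(ETA=679, Carrier=E): 2 rows → Container = W83, W83 ✓
(ETA=669, Carrier=E): 2 rows → Container takes values {W97, W81} — violation
(ETA=674, Carrier=L): 1 row → Container = W83 ✓
(ETA=669, Carrier=I): 1 row → Container = W57 ✓
(ETA=674, Carrier=G): 1 row → Container = W90 ✓
Two rows agree on {ETA, Carrier} but differ on Container, so {ETA, Carrier} -> Container does not hold.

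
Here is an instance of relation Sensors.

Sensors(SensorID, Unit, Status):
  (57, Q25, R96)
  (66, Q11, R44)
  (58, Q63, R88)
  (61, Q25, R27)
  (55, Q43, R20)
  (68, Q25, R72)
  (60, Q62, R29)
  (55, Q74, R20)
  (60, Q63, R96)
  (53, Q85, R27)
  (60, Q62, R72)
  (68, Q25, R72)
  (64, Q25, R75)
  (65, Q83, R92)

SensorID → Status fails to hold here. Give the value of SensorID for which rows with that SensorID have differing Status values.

60

SensorID=57: 1 row → Status = R96 ✓
SensorID=66: 1 row → Status = R44 ✓
SensorID=58: 1 row → Status = R88 ✓
SensorID=61: 1 row → Status = R27 ✓
SensorID=55: 2 rows → Status = R20, R20 ✓
SensorID=68: 2 rows → Status = R72, R72 ✓
SensorID=60: 3 rows → Status takes values {R29, R96, R72} — violation
SensorID=53: 1 row → Status = R27 ✓
SensorID=64: 1 row → Status = R75 ✓
SensorID=65: 1 row → Status = R92 ✓
The only SensorID value with inconsistent Status is SensorID=60.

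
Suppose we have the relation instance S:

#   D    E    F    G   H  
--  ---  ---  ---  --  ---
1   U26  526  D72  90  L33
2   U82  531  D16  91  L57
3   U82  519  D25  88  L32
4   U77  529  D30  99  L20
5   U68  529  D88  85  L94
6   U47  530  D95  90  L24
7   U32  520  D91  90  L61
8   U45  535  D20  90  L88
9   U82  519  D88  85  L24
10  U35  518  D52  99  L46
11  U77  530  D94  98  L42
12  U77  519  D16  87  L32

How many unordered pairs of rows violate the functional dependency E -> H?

4

E=519: violating pairs (3,9), (9,12) — 2 pairs.
E=529: violating pairs (4,5) — 1 pair.
E=530: violating pairs (6,11) — 1 pair.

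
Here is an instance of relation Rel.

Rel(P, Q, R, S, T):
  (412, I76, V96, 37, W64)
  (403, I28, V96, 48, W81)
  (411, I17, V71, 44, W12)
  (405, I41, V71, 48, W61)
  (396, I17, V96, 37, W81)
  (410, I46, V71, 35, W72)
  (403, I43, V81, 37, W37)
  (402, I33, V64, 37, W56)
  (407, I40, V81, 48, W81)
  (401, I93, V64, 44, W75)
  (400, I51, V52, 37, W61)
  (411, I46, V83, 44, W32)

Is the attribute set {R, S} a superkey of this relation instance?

Two distinct rows share (R=V96, S=37), so {R, S} does not determine every attribute — not a superkey.

No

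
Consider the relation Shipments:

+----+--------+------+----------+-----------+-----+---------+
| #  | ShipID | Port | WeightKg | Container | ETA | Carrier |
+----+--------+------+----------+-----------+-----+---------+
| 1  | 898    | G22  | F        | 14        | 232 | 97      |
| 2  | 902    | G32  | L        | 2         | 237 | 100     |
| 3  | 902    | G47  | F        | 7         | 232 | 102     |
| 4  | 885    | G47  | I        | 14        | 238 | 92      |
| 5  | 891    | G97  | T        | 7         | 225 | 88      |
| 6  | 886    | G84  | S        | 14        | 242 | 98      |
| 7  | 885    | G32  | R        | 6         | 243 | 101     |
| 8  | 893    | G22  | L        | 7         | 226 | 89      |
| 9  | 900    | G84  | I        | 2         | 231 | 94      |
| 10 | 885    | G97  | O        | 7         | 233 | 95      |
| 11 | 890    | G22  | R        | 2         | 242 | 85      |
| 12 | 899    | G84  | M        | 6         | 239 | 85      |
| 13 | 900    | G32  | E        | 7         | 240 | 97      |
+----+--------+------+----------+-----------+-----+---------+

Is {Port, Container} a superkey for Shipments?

Rows 5 and 10 have the same {Port, Container} value (Port=G97, Container=7) but are distinct tuples, so {Port, Container} does not determine every attribute — not a superkey.

No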